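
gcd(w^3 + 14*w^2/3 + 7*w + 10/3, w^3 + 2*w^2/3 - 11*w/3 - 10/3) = w^2 + 8*w/3 + 5/3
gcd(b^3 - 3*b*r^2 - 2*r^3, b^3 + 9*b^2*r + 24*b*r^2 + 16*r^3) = b + r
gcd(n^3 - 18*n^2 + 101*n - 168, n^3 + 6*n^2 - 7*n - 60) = n - 3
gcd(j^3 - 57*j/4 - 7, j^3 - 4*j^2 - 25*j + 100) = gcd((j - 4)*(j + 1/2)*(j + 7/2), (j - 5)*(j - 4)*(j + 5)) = j - 4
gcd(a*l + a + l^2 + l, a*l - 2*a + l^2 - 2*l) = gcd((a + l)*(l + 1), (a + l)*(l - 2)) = a + l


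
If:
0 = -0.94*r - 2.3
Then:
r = -2.45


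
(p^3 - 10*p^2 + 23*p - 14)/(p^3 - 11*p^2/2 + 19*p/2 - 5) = 2*(p - 7)/(2*p - 5)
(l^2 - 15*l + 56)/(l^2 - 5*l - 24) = (l - 7)/(l + 3)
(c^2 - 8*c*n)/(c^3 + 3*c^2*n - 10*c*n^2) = (c - 8*n)/(c^2 + 3*c*n - 10*n^2)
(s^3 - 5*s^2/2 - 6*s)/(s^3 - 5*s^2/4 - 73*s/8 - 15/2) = 4*s/(4*s + 5)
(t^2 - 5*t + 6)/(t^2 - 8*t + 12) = (t - 3)/(t - 6)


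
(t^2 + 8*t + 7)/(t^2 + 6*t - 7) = (t + 1)/(t - 1)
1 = 1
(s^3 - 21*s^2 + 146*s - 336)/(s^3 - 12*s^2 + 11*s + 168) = (s - 6)/(s + 3)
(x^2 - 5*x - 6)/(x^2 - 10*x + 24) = (x + 1)/(x - 4)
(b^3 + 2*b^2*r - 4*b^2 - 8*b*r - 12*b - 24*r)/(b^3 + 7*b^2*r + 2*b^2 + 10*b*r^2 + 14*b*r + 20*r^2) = (b - 6)/(b + 5*r)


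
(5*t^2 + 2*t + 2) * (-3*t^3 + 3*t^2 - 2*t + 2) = -15*t^5 + 9*t^4 - 10*t^3 + 12*t^2 + 4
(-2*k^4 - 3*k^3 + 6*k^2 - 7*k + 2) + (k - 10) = -2*k^4 - 3*k^3 + 6*k^2 - 6*k - 8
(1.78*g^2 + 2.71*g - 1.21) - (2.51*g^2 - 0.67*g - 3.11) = -0.73*g^2 + 3.38*g + 1.9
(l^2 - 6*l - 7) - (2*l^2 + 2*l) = -l^2 - 8*l - 7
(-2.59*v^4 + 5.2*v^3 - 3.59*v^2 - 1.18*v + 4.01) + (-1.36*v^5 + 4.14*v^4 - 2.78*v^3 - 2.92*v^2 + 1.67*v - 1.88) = -1.36*v^5 + 1.55*v^4 + 2.42*v^3 - 6.51*v^2 + 0.49*v + 2.13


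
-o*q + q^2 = q*(-o + q)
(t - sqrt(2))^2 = t^2 - 2*sqrt(2)*t + 2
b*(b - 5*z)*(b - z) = b^3 - 6*b^2*z + 5*b*z^2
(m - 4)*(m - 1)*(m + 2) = m^3 - 3*m^2 - 6*m + 8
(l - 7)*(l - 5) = l^2 - 12*l + 35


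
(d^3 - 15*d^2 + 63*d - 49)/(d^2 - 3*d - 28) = (d^2 - 8*d + 7)/(d + 4)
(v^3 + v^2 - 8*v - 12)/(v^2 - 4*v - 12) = (v^2 - v - 6)/(v - 6)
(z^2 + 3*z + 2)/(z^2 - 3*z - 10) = (z + 1)/(z - 5)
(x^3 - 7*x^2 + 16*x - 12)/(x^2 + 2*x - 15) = (x^2 - 4*x + 4)/(x + 5)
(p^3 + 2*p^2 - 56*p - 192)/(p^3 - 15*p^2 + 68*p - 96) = (p^2 + 10*p + 24)/(p^2 - 7*p + 12)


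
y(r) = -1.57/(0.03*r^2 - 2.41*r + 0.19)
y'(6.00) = -0.02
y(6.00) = 0.12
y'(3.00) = -0.08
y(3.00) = 0.23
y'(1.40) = -0.37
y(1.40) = 0.50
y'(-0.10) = -20.39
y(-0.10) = -3.64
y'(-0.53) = -1.76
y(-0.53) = -1.06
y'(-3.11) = -0.06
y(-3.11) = -0.20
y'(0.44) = -5.01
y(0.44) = 1.82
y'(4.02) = -0.04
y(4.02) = 0.17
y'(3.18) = -0.07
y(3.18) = 0.22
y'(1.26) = -0.47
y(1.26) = 0.56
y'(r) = -1.57*(2.41 - 0.06*r)/(0.03*r^2 - 2.41*r + 0.19)^2 = (0.0942*r - 3.7837)/(0.03*r^2 - 2.41*r + 0.19)^2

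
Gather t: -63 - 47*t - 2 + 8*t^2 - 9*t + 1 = 8*t^2 - 56*t - 64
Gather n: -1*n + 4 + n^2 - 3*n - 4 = n^2 - 4*n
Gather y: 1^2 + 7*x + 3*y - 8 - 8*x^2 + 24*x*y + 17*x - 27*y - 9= -8*x^2 + 24*x + y*(24*x - 24) - 16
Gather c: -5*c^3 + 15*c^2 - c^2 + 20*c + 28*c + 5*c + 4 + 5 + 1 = -5*c^3 + 14*c^2 + 53*c + 10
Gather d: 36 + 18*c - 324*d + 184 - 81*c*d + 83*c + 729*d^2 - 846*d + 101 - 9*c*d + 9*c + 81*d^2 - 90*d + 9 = 110*c + 810*d^2 + d*(-90*c - 1260) + 330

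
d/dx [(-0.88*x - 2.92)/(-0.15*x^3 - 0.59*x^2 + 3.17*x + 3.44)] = (-0.264*x^3 - 1.8332*x^2 - 3.4456*x + 6.2292)/(0.0225*x^6 + 0.177*x^5 - 0.6029*x^4 - 4.7726*x^3 + 5.9897*x^2 + 21.8096*x + 11.8336)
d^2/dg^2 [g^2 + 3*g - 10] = 2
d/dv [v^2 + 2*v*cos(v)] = -2*v*sin(v) + 2*v + 2*cos(v)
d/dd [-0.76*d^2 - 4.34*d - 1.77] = -1.52*d - 4.34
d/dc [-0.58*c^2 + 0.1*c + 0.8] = 0.1 - 1.16*c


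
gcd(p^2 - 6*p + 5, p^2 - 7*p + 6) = p - 1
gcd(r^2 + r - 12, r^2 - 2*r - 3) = r - 3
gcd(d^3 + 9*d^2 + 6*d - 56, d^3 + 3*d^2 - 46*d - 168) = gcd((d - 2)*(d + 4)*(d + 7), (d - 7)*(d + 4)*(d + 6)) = d + 4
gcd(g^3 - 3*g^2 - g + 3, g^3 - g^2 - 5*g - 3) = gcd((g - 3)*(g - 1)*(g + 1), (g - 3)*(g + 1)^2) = g^2 - 2*g - 3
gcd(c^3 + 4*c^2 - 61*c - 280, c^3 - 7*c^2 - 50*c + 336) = c^2 - c - 56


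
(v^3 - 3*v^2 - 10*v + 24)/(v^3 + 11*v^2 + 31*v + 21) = (v^2 - 6*v + 8)/(v^2 + 8*v + 7)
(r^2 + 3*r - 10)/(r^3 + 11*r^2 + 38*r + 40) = (r - 2)/(r^2 + 6*r + 8)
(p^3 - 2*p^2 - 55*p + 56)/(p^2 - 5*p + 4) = (p^2 - p - 56)/(p - 4)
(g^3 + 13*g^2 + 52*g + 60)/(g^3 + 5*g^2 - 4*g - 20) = (g + 6)/(g - 2)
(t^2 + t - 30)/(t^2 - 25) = (t + 6)/(t + 5)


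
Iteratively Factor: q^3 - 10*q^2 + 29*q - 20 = (q - 5)*(q^2 - 5*q + 4) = (q - 5)*(q - 1)*(q - 4)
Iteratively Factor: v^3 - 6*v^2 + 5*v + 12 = (v - 3)*(v^2 - 3*v - 4) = (v - 3)*(v + 1)*(v - 4)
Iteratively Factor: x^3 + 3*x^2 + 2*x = (x + 1)*(x^2 + 2*x) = (x + 1)*(x + 2)*(x)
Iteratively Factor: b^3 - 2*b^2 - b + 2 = (b - 1)*(b^2 - b - 2) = (b - 2)*(b - 1)*(b + 1)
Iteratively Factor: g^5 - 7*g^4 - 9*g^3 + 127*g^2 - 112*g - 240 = (g + 1)*(g^4 - 8*g^3 - g^2 + 128*g - 240) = (g + 1)*(g + 4)*(g^3 - 12*g^2 + 47*g - 60) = (g - 4)*(g + 1)*(g + 4)*(g^2 - 8*g + 15) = (g - 5)*(g - 4)*(g + 1)*(g + 4)*(g - 3)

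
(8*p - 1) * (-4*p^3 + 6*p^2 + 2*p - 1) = -32*p^4 + 52*p^3 + 10*p^2 - 10*p + 1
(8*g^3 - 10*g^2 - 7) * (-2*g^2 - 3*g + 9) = -16*g^5 - 4*g^4 + 102*g^3 - 76*g^2 + 21*g - 63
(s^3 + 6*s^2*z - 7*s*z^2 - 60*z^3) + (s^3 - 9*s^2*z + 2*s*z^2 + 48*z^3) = 2*s^3 - 3*s^2*z - 5*s*z^2 - 12*z^3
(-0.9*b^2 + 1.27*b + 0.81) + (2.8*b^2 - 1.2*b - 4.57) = 1.9*b^2 + 0.0700000000000001*b - 3.76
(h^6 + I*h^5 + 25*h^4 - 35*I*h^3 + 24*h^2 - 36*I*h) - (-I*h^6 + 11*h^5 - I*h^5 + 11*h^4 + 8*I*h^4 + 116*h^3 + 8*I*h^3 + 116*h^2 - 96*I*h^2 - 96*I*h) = h^6 + I*h^6 - 11*h^5 + 2*I*h^5 + 14*h^4 - 8*I*h^4 - 116*h^3 - 43*I*h^3 - 92*h^2 + 96*I*h^2 + 60*I*h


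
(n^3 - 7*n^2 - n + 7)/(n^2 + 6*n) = (n^3 - 7*n^2 - n + 7)/(n*(n + 6))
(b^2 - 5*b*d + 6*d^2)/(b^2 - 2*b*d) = (b - 3*d)/b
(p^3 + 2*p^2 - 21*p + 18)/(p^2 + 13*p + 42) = (p^2 - 4*p + 3)/(p + 7)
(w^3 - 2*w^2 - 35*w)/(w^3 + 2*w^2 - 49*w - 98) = w*(w + 5)/(w^2 + 9*w + 14)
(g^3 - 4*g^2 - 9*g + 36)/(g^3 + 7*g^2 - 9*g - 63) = (g - 4)/(g + 7)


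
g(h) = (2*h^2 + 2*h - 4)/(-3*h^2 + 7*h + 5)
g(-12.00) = -0.51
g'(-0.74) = 15.62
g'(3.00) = 206.00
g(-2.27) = -0.07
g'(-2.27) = 0.22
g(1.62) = 0.53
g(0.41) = -0.39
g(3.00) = -20.00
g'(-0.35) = 8.79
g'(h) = (4*h + 2)/(-3*h^2 + 7*h + 5) + (6*h - 7)*(2*h^2 + 2*h - 4)/(-3*h^2 + 7*h + 5)^2 = 2*(10*h^2 - 2*h + 19)/(9*h^4 - 42*h^3 + 19*h^2 + 70*h + 25)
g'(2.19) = 3.55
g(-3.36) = -0.23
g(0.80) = -0.13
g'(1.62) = 1.17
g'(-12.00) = 0.01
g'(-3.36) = 0.10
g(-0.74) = 2.41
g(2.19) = 1.68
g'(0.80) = 0.63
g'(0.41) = 0.73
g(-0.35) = -2.04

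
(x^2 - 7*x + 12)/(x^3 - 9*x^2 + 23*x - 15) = (x - 4)/(x^2 - 6*x + 5)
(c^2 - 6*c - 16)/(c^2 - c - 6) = (c - 8)/(c - 3)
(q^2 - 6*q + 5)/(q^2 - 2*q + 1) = (q - 5)/(q - 1)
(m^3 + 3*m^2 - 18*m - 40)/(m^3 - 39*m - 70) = (m - 4)/(m - 7)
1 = 1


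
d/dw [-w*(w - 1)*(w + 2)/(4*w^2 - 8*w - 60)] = (-w^4 + 4*w^3 + 45*w^2 + 30*w - 30)/(4*(w^4 - 4*w^3 - 26*w^2 + 60*w + 225))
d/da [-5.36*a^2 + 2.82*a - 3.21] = 2.82 - 10.72*a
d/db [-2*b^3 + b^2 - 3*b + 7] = -6*b^2 + 2*b - 3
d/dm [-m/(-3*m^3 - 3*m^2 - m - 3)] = (3*m^3 + 3*m^2 - m*(9*m^2 + 6*m + 1) + m + 3)/(3*m^3 + 3*m^2 + m + 3)^2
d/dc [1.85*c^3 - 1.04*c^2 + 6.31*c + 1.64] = 5.55*c^2 - 2.08*c + 6.31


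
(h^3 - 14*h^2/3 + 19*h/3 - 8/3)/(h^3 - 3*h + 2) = (h - 8/3)/(h + 2)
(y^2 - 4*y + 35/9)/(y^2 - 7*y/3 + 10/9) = (3*y - 7)/(3*y - 2)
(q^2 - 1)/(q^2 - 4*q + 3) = (q + 1)/(q - 3)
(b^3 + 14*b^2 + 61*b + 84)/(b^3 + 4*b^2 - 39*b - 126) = (b + 4)/(b - 6)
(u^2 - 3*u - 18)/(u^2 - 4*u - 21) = (u - 6)/(u - 7)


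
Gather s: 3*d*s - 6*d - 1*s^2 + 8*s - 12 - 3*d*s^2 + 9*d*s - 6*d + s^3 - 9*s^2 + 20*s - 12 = -12*d + s^3 + s^2*(-3*d - 10) + s*(12*d + 28) - 24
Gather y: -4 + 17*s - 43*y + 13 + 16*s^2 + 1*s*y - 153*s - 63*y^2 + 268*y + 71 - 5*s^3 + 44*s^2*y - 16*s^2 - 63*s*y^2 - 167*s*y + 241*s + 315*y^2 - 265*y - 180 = -5*s^3 + 105*s + y^2*(252 - 63*s) + y*(44*s^2 - 166*s - 40) - 100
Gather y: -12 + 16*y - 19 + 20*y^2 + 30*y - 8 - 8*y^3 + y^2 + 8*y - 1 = -8*y^3 + 21*y^2 + 54*y - 40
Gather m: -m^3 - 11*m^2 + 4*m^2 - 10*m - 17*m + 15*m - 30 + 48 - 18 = -m^3 - 7*m^2 - 12*m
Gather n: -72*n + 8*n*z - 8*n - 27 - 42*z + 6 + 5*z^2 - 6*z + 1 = n*(8*z - 80) + 5*z^2 - 48*z - 20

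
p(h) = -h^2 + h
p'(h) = 1 - 2*h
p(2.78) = -4.95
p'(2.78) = -4.56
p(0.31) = 0.21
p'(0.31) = 0.38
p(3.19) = -6.99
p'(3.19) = -5.38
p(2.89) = -5.46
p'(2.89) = -4.78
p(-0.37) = -0.51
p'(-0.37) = 1.74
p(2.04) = -2.12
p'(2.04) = -3.08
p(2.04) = -2.12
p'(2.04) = -3.08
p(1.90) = -1.71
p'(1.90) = -2.80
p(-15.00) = -240.00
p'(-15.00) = 31.00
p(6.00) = -30.00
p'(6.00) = -11.00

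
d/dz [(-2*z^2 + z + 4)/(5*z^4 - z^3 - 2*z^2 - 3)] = (z*(-20*z^2 + 3*z + 4)*(-2*z^2 + z + 4) + (4*z - 1)*(-5*z^4 + z^3 + 2*z^2 + 3))/(-5*z^4 + z^3 + 2*z^2 + 3)^2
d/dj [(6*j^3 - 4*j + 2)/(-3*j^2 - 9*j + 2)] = 2*(-9*j^4 - 54*j^3 + 12*j^2 + 6*j + 5)/(9*j^4 + 54*j^3 + 69*j^2 - 36*j + 4)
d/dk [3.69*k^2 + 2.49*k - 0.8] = 7.38*k + 2.49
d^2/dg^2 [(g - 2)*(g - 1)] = 2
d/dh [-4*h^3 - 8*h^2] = 4*h*(-3*h - 4)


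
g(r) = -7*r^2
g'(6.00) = -84.00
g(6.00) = -252.00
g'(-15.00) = 210.00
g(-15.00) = -1575.00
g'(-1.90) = 26.60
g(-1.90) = -25.27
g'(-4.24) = 59.36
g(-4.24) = -125.84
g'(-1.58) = 22.12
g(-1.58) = -17.47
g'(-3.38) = 47.32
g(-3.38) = -79.97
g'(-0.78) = 10.92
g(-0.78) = -4.26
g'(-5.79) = 81.06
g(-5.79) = -234.67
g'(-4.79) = 67.06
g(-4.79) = -160.61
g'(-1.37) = 19.18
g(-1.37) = -13.14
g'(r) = -14*r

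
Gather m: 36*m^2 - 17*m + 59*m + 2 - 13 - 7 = 36*m^2 + 42*m - 18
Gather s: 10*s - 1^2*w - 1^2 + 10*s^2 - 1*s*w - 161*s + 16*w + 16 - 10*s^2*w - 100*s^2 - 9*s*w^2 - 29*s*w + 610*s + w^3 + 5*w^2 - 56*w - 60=s^2*(-10*w - 90) + s*(-9*w^2 - 30*w + 459) + w^3 + 5*w^2 - 41*w - 45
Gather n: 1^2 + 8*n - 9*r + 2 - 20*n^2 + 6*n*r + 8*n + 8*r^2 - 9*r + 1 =-20*n^2 + n*(6*r + 16) + 8*r^2 - 18*r + 4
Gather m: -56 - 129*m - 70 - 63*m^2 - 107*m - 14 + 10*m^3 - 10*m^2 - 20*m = 10*m^3 - 73*m^2 - 256*m - 140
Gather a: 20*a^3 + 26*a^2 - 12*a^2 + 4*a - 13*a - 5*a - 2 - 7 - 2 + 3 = 20*a^3 + 14*a^2 - 14*a - 8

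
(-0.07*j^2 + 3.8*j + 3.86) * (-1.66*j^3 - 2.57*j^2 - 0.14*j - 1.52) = 0.1162*j^5 - 6.1281*j^4 - 16.1638*j^3 - 10.3458*j^2 - 6.3164*j - 5.8672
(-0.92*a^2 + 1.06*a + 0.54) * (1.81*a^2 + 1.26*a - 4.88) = -1.6652*a^4 + 0.7594*a^3 + 6.8026*a^2 - 4.4924*a - 2.6352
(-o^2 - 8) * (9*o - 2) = -9*o^3 + 2*o^2 - 72*o + 16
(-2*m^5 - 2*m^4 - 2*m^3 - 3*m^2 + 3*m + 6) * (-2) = 4*m^5 + 4*m^4 + 4*m^3 + 6*m^2 - 6*m - 12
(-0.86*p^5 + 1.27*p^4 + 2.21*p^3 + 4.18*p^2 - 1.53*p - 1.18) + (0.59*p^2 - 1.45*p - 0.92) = -0.86*p^5 + 1.27*p^4 + 2.21*p^3 + 4.77*p^2 - 2.98*p - 2.1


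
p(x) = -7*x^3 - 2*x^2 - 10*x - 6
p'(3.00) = -211.00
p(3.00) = -243.00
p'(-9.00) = -1675.00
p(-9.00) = 5025.00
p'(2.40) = -140.56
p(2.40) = -138.29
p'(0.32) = -13.43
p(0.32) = -9.63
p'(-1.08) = -30.17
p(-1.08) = 11.29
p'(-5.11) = -537.91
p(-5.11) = 926.91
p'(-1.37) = -43.93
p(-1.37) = 21.95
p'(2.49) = -150.16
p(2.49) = -151.37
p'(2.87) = -194.45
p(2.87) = -216.65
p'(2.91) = -199.47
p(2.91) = -224.53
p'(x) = -21*x^2 - 4*x - 10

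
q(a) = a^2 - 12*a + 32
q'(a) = 2*a - 12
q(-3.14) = 79.54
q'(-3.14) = -18.28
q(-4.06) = 97.20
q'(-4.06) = -20.12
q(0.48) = 26.47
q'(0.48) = -11.04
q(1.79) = 13.72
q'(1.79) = -8.42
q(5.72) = -3.92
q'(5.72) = -0.56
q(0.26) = 28.95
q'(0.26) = -11.48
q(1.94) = 12.48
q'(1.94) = -8.12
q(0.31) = 28.38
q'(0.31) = -11.38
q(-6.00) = 140.00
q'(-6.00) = -24.00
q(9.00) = 5.00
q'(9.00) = 6.00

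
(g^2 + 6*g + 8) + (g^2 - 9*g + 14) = 2*g^2 - 3*g + 22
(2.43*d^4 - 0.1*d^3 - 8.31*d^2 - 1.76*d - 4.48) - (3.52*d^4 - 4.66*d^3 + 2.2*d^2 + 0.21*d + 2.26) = -1.09*d^4 + 4.56*d^3 - 10.51*d^2 - 1.97*d - 6.74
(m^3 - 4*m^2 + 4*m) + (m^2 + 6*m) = m^3 - 3*m^2 + 10*m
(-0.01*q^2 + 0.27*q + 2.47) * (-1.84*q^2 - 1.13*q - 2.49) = 0.0184*q^4 - 0.4855*q^3 - 4.825*q^2 - 3.4634*q - 6.1503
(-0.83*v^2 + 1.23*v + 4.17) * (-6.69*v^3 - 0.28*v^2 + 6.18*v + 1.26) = 5.5527*v^5 - 7.9963*v^4 - 33.3711*v^3 + 5.388*v^2 + 27.3204*v + 5.2542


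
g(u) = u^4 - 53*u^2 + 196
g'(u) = 4*u^3 - 106*u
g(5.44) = -496.68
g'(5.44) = 67.32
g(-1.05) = 138.78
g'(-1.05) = 106.67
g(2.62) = -120.69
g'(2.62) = -205.78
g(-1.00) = 144.00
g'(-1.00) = 102.00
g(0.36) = 189.15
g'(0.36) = -37.97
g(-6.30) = -332.27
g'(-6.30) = -332.39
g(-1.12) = 131.09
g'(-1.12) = 113.10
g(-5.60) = -482.63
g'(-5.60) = -108.86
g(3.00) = -200.00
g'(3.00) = -210.00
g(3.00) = -200.00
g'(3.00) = -210.00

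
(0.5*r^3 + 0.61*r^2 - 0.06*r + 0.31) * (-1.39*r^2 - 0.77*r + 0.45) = -0.695*r^5 - 1.2329*r^4 - 0.1613*r^3 - 0.1102*r^2 - 0.2657*r + 0.1395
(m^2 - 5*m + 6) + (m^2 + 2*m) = 2*m^2 - 3*m + 6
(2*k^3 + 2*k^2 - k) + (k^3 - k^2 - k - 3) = 3*k^3 + k^2 - 2*k - 3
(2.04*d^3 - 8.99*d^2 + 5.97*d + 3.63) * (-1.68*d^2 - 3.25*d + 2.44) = -3.4272*d^5 + 8.4732*d^4 + 24.1655*d^3 - 47.4365*d^2 + 2.7693*d + 8.8572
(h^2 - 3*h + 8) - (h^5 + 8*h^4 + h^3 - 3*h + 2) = -h^5 - 8*h^4 - h^3 + h^2 + 6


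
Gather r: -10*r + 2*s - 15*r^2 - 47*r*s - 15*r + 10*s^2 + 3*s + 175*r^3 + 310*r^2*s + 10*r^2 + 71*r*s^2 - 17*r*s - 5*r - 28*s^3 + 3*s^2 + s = 175*r^3 + r^2*(310*s - 5) + r*(71*s^2 - 64*s - 30) - 28*s^3 + 13*s^2 + 6*s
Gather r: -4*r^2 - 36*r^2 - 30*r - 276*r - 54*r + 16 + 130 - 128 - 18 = -40*r^2 - 360*r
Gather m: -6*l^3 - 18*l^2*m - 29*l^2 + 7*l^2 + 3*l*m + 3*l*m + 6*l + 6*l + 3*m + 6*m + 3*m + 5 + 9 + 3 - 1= -6*l^3 - 22*l^2 + 12*l + m*(-18*l^2 + 6*l + 12) + 16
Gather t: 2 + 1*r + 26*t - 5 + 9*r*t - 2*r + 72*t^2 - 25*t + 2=-r + 72*t^2 + t*(9*r + 1) - 1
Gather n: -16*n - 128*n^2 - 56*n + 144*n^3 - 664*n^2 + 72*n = 144*n^3 - 792*n^2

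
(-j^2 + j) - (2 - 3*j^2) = 2*j^2 + j - 2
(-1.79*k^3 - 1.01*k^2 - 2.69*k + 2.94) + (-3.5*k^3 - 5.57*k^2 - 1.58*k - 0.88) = -5.29*k^3 - 6.58*k^2 - 4.27*k + 2.06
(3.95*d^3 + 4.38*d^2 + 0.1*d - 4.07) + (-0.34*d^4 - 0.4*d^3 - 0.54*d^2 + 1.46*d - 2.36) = -0.34*d^4 + 3.55*d^3 + 3.84*d^2 + 1.56*d - 6.43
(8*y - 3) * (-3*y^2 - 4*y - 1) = -24*y^3 - 23*y^2 + 4*y + 3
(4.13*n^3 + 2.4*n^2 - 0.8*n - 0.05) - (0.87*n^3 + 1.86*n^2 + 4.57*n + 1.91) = 3.26*n^3 + 0.54*n^2 - 5.37*n - 1.96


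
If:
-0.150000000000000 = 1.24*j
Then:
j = -0.12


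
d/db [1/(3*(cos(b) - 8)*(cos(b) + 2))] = 2*(cos(b) - 3)*sin(b)/(3*(cos(b) - 8)^2*(cos(b) + 2)^2)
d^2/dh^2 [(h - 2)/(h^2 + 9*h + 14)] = 2*((h - 2)*(2*h + 9)^2 - (3*h + 7)*(h^2 + 9*h + 14))/(h^2 + 9*h + 14)^3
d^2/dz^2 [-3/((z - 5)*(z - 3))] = 6*(-(z - 5)^2 - (z - 5)*(z - 3) - (z - 3)^2)/((z - 5)^3*(z - 3)^3)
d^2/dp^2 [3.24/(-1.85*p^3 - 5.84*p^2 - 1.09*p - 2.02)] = ((35.964*p + 37.8432)*(1.85*p^3 + 5.84*p^2 + 1.09*p + 2.02) - 3.24*(5.55*p^2 + 11.68*p + 1.09)*(11.1*p^2 + 23.36*p + 2.18))/(1.85*p^3 + 5.84*p^2 + 1.09*p + 2.02)^3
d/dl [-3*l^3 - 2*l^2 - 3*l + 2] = -9*l^2 - 4*l - 3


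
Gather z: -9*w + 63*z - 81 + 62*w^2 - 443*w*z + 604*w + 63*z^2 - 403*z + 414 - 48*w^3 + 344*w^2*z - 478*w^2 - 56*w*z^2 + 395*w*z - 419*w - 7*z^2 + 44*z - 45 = -48*w^3 - 416*w^2 + 176*w + z^2*(56 - 56*w) + z*(344*w^2 - 48*w - 296) + 288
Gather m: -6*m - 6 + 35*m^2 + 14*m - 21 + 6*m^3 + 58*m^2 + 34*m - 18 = 6*m^3 + 93*m^2 + 42*m - 45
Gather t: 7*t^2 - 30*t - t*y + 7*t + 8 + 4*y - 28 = 7*t^2 + t*(-y - 23) + 4*y - 20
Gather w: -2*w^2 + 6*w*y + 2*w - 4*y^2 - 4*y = -2*w^2 + w*(6*y + 2) - 4*y^2 - 4*y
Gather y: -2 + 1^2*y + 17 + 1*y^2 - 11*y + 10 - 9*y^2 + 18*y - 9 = -8*y^2 + 8*y + 16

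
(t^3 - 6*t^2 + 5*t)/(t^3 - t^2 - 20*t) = (t - 1)/(t + 4)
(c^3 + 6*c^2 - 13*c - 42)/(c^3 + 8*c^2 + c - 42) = (c^2 - c - 6)/(c^2 + c - 6)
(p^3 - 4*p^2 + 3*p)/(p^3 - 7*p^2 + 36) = p*(p - 1)/(p^2 - 4*p - 12)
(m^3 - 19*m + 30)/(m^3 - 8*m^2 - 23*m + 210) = (m^2 - 5*m + 6)/(m^2 - 13*m + 42)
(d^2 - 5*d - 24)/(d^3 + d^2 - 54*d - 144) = 1/(d + 6)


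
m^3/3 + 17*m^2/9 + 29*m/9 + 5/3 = (m/3 + 1)*(m + 1)*(m + 5/3)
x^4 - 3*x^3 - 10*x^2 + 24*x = x*(x - 4)*(x - 2)*(x + 3)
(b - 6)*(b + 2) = b^2 - 4*b - 12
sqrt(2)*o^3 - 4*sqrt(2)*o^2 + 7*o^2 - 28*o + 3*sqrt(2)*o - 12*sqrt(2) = (o - 4)*(o + 3*sqrt(2))*(sqrt(2)*o + 1)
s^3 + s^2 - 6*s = s*(s - 2)*(s + 3)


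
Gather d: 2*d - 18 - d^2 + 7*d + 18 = -d^2 + 9*d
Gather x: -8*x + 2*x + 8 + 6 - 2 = 12 - 6*x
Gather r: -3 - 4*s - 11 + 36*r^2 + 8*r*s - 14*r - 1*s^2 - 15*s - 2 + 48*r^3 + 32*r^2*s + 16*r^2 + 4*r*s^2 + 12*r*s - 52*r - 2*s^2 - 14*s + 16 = 48*r^3 + r^2*(32*s + 52) + r*(4*s^2 + 20*s - 66) - 3*s^2 - 33*s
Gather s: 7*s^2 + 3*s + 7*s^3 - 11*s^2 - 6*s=7*s^3 - 4*s^2 - 3*s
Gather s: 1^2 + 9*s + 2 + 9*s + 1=18*s + 4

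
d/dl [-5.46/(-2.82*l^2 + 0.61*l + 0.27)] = (3.3306 - 30.7944*l)/(-2.82*l^2 + 0.61*l + 0.27)^2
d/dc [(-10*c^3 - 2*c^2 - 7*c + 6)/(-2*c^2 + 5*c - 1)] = (20*c^4 - 100*c^3 + 6*c^2 + 28*c - 23)/(4*c^4 - 20*c^3 + 29*c^2 - 10*c + 1)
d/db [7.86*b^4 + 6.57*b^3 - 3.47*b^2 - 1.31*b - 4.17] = 31.44*b^3 + 19.71*b^2 - 6.94*b - 1.31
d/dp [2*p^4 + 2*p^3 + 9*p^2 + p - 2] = 8*p^3 + 6*p^2 + 18*p + 1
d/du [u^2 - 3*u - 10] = 2*u - 3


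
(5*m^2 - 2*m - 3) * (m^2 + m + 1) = 5*m^4 + 3*m^3 - 5*m - 3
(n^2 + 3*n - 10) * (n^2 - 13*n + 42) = n^4 - 10*n^3 - 7*n^2 + 256*n - 420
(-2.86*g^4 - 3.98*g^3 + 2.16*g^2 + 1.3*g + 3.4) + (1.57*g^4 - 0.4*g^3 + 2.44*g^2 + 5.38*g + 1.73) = -1.29*g^4 - 4.38*g^3 + 4.6*g^2 + 6.68*g + 5.13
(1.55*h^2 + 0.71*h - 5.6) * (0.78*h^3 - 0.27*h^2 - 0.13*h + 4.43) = 1.209*h^5 + 0.1353*h^4 - 4.7612*h^3 + 8.2862*h^2 + 3.8733*h - 24.808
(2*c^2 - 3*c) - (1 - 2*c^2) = 4*c^2 - 3*c - 1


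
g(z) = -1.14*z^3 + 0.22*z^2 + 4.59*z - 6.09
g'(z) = -3.42*z^2 + 0.44*z + 4.59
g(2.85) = -17.61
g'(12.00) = -482.61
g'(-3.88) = -48.60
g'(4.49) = -62.38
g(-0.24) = -7.16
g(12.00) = -1889.25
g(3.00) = -21.12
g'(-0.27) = 4.22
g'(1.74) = -5.00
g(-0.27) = -7.29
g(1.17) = -2.24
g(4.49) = -84.24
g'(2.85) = -21.93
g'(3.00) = -24.87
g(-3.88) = 46.00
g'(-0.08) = 4.53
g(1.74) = -3.44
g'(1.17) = 0.42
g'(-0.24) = 4.29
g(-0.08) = -6.46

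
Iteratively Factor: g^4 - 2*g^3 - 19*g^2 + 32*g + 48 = (g - 3)*(g^3 + g^2 - 16*g - 16) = (g - 3)*(g + 4)*(g^2 - 3*g - 4) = (g - 4)*(g - 3)*(g + 4)*(g + 1)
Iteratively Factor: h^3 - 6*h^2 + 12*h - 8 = (h - 2)*(h^2 - 4*h + 4) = (h - 2)^2*(h - 2)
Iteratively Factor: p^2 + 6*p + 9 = (p + 3)*(p + 3)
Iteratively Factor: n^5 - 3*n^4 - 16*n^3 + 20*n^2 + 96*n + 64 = (n + 2)*(n^4 - 5*n^3 - 6*n^2 + 32*n + 32) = (n - 4)*(n + 2)*(n^3 - n^2 - 10*n - 8) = (n - 4)^2*(n + 2)*(n^2 + 3*n + 2) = (n - 4)^2*(n + 2)^2*(n + 1)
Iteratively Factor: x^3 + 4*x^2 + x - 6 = (x - 1)*(x^2 + 5*x + 6) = (x - 1)*(x + 2)*(x + 3)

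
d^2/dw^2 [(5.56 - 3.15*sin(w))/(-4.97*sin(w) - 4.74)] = (211.544074*sin(w)^2 - 201.754308*sin(w) - 423.088148)/(122.763473*sin(w)^3 + 351.246798*sin(w)^2 + 334.991916*sin(w) + 106.496424)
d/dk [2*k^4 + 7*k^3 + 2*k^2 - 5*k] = 8*k^3 + 21*k^2 + 4*k - 5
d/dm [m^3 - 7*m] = 3*m^2 - 7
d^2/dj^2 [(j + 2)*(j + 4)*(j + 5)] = 6*j + 22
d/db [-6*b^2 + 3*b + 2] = 3 - 12*b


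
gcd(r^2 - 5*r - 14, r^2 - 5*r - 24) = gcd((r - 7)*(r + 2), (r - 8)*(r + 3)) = 1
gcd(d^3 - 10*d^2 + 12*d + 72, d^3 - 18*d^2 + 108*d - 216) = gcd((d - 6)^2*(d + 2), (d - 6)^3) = d^2 - 12*d + 36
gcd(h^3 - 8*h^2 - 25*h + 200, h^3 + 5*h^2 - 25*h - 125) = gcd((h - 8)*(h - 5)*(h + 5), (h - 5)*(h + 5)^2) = h^2 - 25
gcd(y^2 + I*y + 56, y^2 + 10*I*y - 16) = y + 8*I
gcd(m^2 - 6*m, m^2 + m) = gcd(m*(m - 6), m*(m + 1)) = m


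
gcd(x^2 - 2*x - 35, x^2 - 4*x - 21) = x - 7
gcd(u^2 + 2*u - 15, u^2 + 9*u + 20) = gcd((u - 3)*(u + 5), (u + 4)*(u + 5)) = u + 5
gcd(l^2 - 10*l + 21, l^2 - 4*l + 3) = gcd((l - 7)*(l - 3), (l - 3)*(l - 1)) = l - 3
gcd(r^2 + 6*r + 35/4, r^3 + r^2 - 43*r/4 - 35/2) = r + 5/2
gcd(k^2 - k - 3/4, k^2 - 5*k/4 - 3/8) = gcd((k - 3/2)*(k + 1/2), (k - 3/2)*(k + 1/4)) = k - 3/2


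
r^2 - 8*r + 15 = (r - 5)*(r - 3)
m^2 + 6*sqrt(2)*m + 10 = (m + sqrt(2))*(m + 5*sqrt(2))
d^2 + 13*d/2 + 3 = (d + 1/2)*(d + 6)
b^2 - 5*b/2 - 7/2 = (b - 7/2)*(b + 1)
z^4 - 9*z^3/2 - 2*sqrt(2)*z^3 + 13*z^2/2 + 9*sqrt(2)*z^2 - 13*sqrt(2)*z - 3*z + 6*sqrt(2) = (z - 2)*(z - 3/2)*(z - 1)*(z - 2*sqrt(2))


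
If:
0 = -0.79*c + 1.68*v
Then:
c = 2.12658227848101*v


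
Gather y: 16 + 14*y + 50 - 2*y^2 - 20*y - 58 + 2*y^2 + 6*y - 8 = 0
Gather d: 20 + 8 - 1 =27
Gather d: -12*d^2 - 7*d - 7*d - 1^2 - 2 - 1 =-12*d^2 - 14*d - 4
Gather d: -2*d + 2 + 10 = 12 - 2*d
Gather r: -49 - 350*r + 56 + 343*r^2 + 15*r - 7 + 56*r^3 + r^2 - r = 56*r^3 + 344*r^2 - 336*r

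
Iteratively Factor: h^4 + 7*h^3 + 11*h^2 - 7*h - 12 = (h + 4)*(h^3 + 3*h^2 - h - 3) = (h + 1)*(h + 4)*(h^2 + 2*h - 3) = (h - 1)*(h + 1)*(h + 4)*(h + 3)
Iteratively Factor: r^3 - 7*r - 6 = (r + 1)*(r^2 - r - 6) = (r - 3)*(r + 1)*(r + 2)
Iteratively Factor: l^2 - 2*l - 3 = (l + 1)*(l - 3)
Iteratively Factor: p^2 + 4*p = (p)*(p + 4)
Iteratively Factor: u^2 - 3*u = (u - 3)*(u)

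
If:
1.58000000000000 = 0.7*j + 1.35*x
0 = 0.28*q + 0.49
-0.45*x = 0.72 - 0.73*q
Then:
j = 10.82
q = -1.75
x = -4.44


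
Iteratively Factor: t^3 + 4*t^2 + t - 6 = (t + 3)*(t^2 + t - 2) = (t + 2)*(t + 3)*(t - 1)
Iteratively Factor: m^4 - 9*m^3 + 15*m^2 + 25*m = (m + 1)*(m^3 - 10*m^2 + 25*m) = (m - 5)*(m + 1)*(m^2 - 5*m) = (m - 5)^2*(m + 1)*(m)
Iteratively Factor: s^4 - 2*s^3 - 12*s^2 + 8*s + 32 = (s + 2)*(s^3 - 4*s^2 - 4*s + 16) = (s - 4)*(s + 2)*(s^2 - 4) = (s - 4)*(s - 2)*(s + 2)*(s + 2)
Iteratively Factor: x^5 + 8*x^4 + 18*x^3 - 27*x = (x - 1)*(x^4 + 9*x^3 + 27*x^2 + 27*x) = (x - 1)*(x + 3)*(x^3 + 6*x^2 + 9*x) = (x - 1)*(x + 3)^2*(x^2 + 3*x) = (x - 1)*(x + 3)^3*(x)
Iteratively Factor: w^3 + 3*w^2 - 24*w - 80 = (w - 5)*(w^2 + 8*w + 16) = (w - 5)*(w + 4)*(w + 4)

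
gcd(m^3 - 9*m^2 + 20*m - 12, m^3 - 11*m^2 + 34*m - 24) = m^2 - 7*m + 6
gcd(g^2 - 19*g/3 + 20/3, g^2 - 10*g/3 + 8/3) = g - 4/3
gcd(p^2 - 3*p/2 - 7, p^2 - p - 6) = p + 2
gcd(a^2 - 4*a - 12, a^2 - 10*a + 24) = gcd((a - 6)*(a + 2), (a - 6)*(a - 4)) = a - 6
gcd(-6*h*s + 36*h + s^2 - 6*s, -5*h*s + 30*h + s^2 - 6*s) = s - 6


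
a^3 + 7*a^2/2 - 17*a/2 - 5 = (a - 2)*(a + 1/2)*(a + 5)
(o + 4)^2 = o^2 + 8*o + 16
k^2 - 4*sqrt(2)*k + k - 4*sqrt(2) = (k + 1)*(k - 4*sqrt(2))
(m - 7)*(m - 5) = m^2 - 12*m + 35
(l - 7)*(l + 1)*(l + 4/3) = l^3 - 14*l^2/3 - 15*l - 28/3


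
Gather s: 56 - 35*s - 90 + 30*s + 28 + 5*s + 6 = 0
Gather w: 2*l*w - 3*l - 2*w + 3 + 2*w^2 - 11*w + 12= -3*l + 2*w^2 + w*(2*l - 13) + 15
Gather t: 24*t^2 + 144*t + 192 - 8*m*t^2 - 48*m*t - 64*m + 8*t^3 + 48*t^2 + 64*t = -64*m + 8*t^3 + t^2*(72 - 8*m) + t*(208 - 48*m) + 192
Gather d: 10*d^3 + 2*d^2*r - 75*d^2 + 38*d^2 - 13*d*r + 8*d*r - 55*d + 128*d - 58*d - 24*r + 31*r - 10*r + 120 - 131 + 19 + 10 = 10*d^3 + d^2*(2*r - 37) + d*(15 - 5*r) - 3*r + 18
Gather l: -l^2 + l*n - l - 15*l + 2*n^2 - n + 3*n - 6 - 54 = -l^2 + l*(n - 16) + 2*n^2 + 2*n - 60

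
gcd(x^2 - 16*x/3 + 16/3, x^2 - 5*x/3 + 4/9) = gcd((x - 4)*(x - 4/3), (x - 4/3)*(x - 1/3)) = x - 4/3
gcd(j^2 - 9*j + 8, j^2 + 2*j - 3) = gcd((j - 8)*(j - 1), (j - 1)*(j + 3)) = j - 1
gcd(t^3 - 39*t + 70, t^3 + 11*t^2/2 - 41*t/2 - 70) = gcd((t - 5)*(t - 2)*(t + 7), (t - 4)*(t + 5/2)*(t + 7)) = t + 7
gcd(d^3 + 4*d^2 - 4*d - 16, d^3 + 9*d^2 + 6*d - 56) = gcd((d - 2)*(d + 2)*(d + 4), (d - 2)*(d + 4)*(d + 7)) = d^2 + 2*d - 8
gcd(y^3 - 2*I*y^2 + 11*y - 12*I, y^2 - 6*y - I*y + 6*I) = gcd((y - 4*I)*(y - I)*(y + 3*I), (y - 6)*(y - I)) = y - I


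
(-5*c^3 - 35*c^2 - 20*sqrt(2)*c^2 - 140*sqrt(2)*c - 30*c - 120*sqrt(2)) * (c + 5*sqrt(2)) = -5*c^4 - 45*sqrt(2)*c^3 - 35*c^3 - 315*sqrt(2)*c^2 - 230*c^2 - 1400*c - 270*sqrt(2)*c - 1200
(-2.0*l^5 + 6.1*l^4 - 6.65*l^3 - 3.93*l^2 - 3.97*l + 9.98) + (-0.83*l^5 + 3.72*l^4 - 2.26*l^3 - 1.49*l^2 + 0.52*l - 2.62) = -2.83*l^5 + 9.82*l^4 - 8.91*l^3 - 5.42*l^2 - 3.45*l + 7.36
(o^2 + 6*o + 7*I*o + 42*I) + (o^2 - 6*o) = 2*o^2 + 7*I*o + 42*I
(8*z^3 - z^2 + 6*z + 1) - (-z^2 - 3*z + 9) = 8*z^3 + 9*z - 8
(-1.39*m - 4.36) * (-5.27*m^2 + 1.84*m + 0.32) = 7.3253*m^3 + 20.4196*m^2 - 8.4672*m - 1.3952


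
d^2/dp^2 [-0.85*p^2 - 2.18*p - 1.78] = -1.70000000000000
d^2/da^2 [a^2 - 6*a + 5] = 2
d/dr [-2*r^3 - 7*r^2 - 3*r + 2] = -6*r^2 - 14*r - 3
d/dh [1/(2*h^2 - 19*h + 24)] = (19 - 4*h)/(2*h^2 - 19*h + 24)^2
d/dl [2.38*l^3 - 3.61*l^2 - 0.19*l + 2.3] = 7.14*l^2 - 7.22*l - 0.19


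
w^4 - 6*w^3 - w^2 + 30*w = w*(w - 5)*(w - 3)*(w + 2)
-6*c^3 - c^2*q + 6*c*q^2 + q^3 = (-c + q)*(c + q)*(6*c + q)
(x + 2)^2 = x^2 + 4*x + 4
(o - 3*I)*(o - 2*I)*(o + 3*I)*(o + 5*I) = o^4 + 3*I*o^3 + 19*o^2 + 27*I*o + 90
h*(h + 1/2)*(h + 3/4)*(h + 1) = h^4 + 9*h^3/4 + 13*h^2/8 + 3*h/8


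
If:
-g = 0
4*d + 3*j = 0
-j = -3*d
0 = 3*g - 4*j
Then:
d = 0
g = 0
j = 0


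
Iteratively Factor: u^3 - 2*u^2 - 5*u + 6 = (u - 1)*(u^2 - u - 6) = (u - 1)*(u + 2)*(u - 3)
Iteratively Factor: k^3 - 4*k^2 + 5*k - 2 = (k - 1)*(k^2 - 3*k + 2) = (k - 2)*(k - 1)*(k - 1)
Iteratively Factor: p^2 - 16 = (p + 4)*(p - 4)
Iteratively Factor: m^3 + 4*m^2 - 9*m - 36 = (m + 3)*(m^2 + m - 12) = (m + 3)*(m + 4)*(m - 3)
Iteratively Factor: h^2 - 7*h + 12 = (h - 4)*(h - 3)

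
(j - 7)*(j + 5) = j^2 - 2*j - 35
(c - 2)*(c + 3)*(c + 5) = c^3 + 6*c^2 - c - 30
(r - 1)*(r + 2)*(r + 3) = r^3 + 4*r^2 + r - 6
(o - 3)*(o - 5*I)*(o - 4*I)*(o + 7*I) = o^4 - 3*o^3 - 2*I*o^3 + 43*o^2 + 6*I*o^2 - 129*o - 140*I*o + 420*I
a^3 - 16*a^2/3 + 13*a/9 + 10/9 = (a - 5)*(a - 2/3)*(a + 1/3)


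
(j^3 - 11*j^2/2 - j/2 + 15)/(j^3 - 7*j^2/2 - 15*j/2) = (j - 2)/j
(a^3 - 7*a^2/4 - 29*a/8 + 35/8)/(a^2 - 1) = (8*a^2 - 6*a - 35)/(8*(a + 1))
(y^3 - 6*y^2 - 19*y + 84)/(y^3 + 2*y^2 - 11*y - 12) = (y - 7)/(y + 1)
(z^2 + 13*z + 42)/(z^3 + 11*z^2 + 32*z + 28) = (z + 6)/(z^2 + 4*z + 4)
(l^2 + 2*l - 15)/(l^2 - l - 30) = (l - 3)/(l - 6)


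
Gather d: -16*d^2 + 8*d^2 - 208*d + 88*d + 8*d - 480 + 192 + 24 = -8*d^2 - 112*d - 264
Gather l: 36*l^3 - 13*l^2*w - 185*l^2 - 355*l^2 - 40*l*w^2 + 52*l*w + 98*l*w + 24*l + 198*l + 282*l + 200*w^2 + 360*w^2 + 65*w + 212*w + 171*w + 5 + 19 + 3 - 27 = 36*l^3 + l^2*(-13*w - 540) + l*(-40*w^2 + 150*w + 504) + 560*w^2 + 448*w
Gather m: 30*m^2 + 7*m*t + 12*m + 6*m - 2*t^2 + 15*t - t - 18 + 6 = 30*m^2 + m*(7*t + 18) - 2*t^2 + 14*t - 12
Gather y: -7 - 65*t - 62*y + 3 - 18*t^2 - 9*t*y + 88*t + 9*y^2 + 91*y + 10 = -18*t^2 + 23*t + 9*y^2 + y*(29 - 9*t) + 6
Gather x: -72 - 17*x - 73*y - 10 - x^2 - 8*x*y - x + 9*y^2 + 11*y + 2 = -x^2 + x*(-8*y - 18) + 9*y^2 - 62*y - 80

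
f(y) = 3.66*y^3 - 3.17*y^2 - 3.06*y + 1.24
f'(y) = 10.98*y^2 - 6.34*y - 3.06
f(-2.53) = -70.58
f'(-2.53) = 83.26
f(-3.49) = -182.27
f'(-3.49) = 152.80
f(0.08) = 0.98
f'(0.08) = -3.50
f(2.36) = 24.47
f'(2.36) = 43.13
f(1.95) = 10.36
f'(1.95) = 26.33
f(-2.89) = -104.74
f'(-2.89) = 106.97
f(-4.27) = -328.44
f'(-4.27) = 224.21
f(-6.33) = -1034.72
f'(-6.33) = 477.03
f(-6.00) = -885.08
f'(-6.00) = 430.26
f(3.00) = 62.35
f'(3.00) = 76.74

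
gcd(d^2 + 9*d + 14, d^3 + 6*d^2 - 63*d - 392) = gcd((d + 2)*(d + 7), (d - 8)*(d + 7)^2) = d + 7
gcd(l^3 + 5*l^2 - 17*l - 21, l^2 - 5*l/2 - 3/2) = l - 3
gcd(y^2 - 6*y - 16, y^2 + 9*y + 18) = 1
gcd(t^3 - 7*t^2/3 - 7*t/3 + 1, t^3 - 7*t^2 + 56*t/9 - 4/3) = t - 1/3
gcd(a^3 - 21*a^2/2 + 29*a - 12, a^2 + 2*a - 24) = a - 4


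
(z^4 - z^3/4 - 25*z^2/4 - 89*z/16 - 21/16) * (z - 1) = z^5 - 5*z^4/4 - 6*z^3 + 11*z^2/16 + 17*z/4 + 21/16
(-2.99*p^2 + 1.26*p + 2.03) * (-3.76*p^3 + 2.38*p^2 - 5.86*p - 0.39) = 11.2424*p^5 - 11.8538*p^4 + 12.8874*p^3 - 1.3861*p^2 - 12.3872*p - 0.7917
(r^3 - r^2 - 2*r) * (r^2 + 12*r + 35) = r^5 + 11*r^4 + 21*r^3 - 59*r^2 - 70*r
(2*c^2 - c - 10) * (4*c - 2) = 8*c^3 - 8*c^2 - 38*c + 20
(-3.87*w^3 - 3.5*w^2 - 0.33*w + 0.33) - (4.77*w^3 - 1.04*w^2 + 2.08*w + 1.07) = -8.64*w^3 - 2.46*w^2 - 2.41*w - 0.74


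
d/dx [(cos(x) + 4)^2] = -2*(cos(x) + 4)*sin(x)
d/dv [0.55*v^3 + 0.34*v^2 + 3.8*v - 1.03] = 1.65*v^2 + 0.68*v + 3.8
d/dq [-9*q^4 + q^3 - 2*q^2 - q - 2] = -36*q^3 + 3*q^2 - 4*q - 1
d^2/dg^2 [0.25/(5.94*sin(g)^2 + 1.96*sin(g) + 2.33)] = (-35.2836*sin(g)^4 - 8.7318*sin(g)^3 + 65.8052*sin(g)^2 + 18.6053*sin(g) - 4.9993)/(5.94*sin(g)^2 + 1.96*sin(g) + 2.33)^3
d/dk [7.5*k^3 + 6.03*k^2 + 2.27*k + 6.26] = 22.5*k^2 + 12.06*k + 2.27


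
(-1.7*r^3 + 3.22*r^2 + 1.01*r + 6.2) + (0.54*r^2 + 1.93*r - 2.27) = -1.7*r^3 + 3.76*r^2 + 2.94*r + 3.93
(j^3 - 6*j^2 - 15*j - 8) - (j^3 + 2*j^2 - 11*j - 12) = -8*j^2 - 4*j + 4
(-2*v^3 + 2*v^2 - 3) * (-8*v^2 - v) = 16*v^5 - 14*v^4 - 2*v^3 + 24*v^2 + 3*v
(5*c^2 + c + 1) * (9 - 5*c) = -25*c^3 + 40*c^2 + 4*c + 9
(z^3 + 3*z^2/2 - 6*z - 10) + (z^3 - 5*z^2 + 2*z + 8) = 2*z^3 - 7*z^2/2 - 4*z - 2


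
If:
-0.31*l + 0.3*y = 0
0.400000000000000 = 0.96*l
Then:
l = 0.42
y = 0.43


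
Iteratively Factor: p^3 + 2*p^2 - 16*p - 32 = (p + 2)*(p^2 - 16) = (p + 2)*(p + 4)*(p - 4)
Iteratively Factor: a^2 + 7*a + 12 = (a + 4)*(a + 3)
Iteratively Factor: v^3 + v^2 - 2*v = (v - 1)*(v^2 + 2*v) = v*(v - 1)*(v + 2)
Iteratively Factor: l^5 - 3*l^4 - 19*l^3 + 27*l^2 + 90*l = (l + 3)*(l^4 - 6*l^3 - l^2 + 30*l) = (l + 2)*(l + 3)*(l^3 - 8*l^2 + 15*l) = (l - 5)*(l + 2)*(l + 3)*(l^2 - 3*l) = l*(l - 5)*(l + 2)*(l + 3)*(l - 3)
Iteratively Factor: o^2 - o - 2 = (o - 2)*(o + 1)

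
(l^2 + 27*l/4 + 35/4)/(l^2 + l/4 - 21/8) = 2*(l + 5)/(2*l - 3)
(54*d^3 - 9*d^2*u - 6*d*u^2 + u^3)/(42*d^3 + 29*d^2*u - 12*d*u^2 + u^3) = (-9*d^2 + u^2)/(-7*d^2 - 6*d*u + u^2)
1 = 1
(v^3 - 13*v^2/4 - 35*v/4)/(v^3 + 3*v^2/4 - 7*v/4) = (v - 5)/(v - 1)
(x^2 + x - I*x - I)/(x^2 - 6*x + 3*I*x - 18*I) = (x^2 + x*(1 - I) - I)/(x^2 + 3*x*(-2 + I) - 18*I)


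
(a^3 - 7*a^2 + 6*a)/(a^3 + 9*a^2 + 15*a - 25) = a*(a - 6)/(a^2 + 10*a + 25)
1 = 1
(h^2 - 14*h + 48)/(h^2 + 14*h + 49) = (h^2 - 14*h + 48)/(h^2 + 14*h + 49)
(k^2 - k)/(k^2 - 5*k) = (k - 1)/(k - 5)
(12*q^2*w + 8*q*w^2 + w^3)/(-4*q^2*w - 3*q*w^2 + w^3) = (-12*q^2 - 8*q*w - w^2)/(4*q^2 + 3*q*w - w^2)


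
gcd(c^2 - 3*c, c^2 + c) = c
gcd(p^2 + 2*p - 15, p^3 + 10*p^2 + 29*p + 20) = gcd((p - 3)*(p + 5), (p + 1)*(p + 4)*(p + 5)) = p + 5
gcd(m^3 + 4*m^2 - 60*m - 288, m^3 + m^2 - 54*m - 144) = m^2 - 2*m - 48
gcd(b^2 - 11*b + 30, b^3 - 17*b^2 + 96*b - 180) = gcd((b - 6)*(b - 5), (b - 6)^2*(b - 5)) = b^2 - 11*b + 30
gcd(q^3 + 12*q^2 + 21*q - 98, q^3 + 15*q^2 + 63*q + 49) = q^2 + 14*q + 49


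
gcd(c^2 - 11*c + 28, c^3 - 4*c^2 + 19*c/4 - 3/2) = 1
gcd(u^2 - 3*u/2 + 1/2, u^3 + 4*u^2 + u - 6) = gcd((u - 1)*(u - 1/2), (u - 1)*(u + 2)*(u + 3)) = u - 1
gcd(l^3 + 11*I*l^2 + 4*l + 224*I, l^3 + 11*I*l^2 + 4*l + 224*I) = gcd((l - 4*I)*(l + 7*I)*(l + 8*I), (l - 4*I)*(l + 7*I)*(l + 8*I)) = l^3 + 11*I*l^2 + 4*l + 224*I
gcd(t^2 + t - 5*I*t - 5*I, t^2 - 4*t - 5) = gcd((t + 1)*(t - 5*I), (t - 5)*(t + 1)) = t + 1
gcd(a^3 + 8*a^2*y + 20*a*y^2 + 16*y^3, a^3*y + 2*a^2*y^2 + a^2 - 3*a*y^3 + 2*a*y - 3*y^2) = 1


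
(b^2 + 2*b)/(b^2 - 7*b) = (b + 2)/(b - 7)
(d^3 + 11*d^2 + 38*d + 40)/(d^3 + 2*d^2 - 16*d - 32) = (d + 5)/(d - 4)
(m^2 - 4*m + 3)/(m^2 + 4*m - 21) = (m - 1)/(m + 7)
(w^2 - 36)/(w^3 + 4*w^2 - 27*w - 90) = (w - 6)/(w^2 - 2*w - 15)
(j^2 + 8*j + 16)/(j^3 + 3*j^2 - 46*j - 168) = (j + 4)/(j^2 - j - 42)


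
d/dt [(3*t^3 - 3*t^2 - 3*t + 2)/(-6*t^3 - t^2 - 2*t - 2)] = (-21*t^4 - 48*t^3 + 21*t^2 + 16*t + 10)/(36*t^6 + 12*t^5 + 25*t^4 + 28*t^3 + 8*t^2 + 8*t + 4)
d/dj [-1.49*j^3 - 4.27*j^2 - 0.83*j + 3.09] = -4.47*j^2 - 8.54*j - 0.83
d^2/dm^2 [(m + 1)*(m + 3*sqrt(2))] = 2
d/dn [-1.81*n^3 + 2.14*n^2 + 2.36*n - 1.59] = -5.43*n^2 + 4.28*n + 2.36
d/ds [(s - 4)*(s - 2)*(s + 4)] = 3*s^2 - 4*s - 16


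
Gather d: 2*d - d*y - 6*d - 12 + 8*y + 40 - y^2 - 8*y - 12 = d*(-y - 4) - y^2 + 16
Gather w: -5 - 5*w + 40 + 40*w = 35*w + 35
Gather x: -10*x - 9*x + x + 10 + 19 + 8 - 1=36 - 18*x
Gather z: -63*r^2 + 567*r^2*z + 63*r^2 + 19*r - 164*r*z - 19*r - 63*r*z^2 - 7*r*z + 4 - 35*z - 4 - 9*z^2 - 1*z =z^2*(-63*r - 9) + z*(567*r^2 - 171*r - 36)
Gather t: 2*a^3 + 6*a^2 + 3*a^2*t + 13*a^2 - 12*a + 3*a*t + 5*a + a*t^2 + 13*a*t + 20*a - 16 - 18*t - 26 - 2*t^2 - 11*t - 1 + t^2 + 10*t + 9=2*a^3 + 19*a^2 + 13*a + t^2*(a - 1) + t*(3*a^2 + 16*a - 19) - 34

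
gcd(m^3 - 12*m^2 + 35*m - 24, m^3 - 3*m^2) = m - 3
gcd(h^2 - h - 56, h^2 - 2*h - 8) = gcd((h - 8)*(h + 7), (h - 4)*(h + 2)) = 1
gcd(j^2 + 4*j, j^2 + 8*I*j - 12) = 1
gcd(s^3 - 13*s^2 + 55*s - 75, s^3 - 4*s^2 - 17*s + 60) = s^2 - 8*s + 15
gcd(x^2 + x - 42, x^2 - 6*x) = x - 6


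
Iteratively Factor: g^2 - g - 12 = (g + 3)*(g - 4)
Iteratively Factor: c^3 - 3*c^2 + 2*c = (c - 2)*(c^2 - c) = (c - 2)*(c - 1)*(c)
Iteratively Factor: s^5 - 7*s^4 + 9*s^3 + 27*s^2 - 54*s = (s)*(s^4 - 7*s^3 + 9*s^2 + 27*s - 54) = s*(s - 3)*(s^3 - 4*s^2 - 3*s + 18) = s*(s - 3)^2*(s^2 - s - 6) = s*(s - 3)^3*(s + 2)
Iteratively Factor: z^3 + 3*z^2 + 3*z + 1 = (z + 1)*(z^2 + 2*z + 1) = (z + 1)^2*(z + 1)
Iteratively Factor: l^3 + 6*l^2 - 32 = (l - 2)*(l^2 + 8*l + 16) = (l - 2)*(l + 4)*(l + 4)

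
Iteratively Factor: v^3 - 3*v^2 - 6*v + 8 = (v + 2)*(v^2 - 5*v + 4) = (v - 1)*(v + 2)*(v - 4)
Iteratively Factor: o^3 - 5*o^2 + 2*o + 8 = (o - 2)*(o^2 - 3*o - 4) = (o - 2)*(o + 1)*(o - 4)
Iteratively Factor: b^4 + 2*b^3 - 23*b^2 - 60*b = (b + 3)*(b^3 - b^2 - 20*b) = b*(b + 3)*(b^2 - b - 20) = b*(b + 3)*(b + 4)*(b - 5)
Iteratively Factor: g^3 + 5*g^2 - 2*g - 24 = (g - 2)*(g^2 + 7*g + 12) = (g - 2)*(g + 4)*(g + 3)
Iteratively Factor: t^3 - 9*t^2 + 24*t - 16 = (t - 1)*(t^2 - 8*t + 16) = (t - 4)*(t - 1)*(t - 4)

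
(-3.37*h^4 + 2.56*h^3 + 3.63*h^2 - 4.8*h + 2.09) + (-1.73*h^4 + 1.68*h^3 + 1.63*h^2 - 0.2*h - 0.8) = -5.1*h^4 + 4.24*h^3 + 5.26*h^2 - 5.0*h + 1.29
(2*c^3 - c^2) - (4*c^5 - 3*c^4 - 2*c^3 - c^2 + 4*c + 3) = -4*c^5 + 3*c^4 + 4*c^3 - 4*c - 3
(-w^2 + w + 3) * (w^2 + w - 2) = -w^4 + 6*w^2 + w - 6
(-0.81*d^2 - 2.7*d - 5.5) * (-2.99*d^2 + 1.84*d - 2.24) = 2.4219*d^4 + 6.5826*d^3 + 13.2914*d^2 - 4.072*d + 12.32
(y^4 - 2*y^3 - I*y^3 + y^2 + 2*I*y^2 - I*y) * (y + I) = y^5 - 2*y^4 + 2*y^3 - 2*y^2 + y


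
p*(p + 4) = p^2 + 4*p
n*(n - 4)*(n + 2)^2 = n^4 - 12*n^2 - 16*n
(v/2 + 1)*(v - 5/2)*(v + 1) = v^3/2 + v^2/4 - 11*v/4 - 5/2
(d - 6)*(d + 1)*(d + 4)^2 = d^4 + 3*d^3 - 30*d^2 - 128*d - 96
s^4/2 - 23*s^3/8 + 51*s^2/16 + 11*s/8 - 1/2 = (s/2 + 1/4)*(s - 4)*(s - 2)*(s - 1/4)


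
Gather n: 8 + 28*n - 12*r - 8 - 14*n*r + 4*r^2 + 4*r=n*(28 - 14*r) + 4*r^2 - 8*r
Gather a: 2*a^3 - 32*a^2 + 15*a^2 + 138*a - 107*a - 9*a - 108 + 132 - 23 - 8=2*a^3 - 17*a^2 + 22*a - 7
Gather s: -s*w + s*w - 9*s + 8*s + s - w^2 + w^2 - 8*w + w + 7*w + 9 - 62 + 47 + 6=0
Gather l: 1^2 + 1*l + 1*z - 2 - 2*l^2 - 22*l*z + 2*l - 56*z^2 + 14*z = -2*l^2 + l*(3 - 22*z) - 56*z^2 + 15*z - 1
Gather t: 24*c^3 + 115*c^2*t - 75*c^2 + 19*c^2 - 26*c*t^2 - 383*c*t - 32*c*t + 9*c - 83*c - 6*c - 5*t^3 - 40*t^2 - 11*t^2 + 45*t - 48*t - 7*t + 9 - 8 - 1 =24*c^3 - 56*c^2 - 80*c - 5*t^3 + t^2*(-26*c - 51) + t*(115*c^2 - 415*c - 10)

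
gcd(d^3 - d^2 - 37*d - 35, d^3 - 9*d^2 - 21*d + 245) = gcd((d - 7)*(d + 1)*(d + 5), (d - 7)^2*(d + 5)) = d^2 - 2*d - 35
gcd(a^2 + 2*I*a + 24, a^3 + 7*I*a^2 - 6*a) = a + 6*I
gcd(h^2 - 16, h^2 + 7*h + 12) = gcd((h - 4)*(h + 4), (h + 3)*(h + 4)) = h + 4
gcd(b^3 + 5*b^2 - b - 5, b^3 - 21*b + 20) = b^2 + 4*b - 5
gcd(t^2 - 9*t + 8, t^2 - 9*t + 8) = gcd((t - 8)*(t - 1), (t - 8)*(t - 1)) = t^2 - 9*t + 8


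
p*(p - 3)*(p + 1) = p^3 - 2*p^2 - 3*p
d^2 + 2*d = d*(d + 2)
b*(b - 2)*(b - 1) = b^3 - 3*b^2 + 2*b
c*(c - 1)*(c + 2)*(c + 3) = c^4 + 4*c^3 + c^2 - 6*c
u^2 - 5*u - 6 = (u - 6)*(u + 1)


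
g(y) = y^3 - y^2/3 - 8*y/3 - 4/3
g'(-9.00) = 246.33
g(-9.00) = -733.33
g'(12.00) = 421.33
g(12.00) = 1646.67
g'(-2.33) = 15.17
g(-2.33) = -9.58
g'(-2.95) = 25.41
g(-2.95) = -22.04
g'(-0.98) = 0.87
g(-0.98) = 0.02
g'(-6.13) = 114.15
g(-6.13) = -227.86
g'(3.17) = 25.37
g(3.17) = 18.72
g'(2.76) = 18.35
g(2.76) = 9.79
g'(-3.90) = 45.56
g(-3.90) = -55.32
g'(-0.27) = -2.27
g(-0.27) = -0.66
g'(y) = 3*y^2 - 2*y/3 - 8/3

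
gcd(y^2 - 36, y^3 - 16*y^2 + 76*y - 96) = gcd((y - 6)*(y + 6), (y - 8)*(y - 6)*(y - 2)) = y - 6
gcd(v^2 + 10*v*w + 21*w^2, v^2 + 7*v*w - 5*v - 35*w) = v + 7*w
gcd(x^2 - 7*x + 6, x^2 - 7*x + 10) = 1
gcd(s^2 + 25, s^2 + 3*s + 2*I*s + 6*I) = 1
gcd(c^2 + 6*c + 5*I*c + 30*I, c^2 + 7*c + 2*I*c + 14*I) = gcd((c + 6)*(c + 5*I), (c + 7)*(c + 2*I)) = 1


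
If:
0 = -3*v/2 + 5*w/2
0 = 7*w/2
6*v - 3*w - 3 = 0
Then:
No Solution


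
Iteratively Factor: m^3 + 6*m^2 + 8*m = (m)*(m^2 + 6*m + 8) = m*(m + 2)*(m + 4)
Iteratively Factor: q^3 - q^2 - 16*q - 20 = (q + 2)*(q^2 - 3*q - 10) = (q - 5)*(q + 2)*(q + 2)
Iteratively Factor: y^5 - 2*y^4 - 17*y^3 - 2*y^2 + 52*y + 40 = (y + 1)*(y^4 - 3*y^3 - 14*y^2 + 12*y + 40) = (y - 2)*(y + 1)*(y^3 - y^2 - 16*y - 20) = (y - 2)*(y + 1)*(y + 2)*(y^2 - 3*y - 10) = (y - 2)*(y + 1)*(y + 2)^2*(y - 5)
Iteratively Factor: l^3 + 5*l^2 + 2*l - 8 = (l - 1)*(l^2 + 6*l + 8) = (l - 1)*(l + 2)*(l + 4)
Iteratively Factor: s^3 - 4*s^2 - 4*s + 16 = (s - 4)*(s^2 - 4) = (s - 4)*(s - 2)*(s + 2)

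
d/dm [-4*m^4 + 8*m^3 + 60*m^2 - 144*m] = -16*m^3 + 24*m^2 + 120*m - 144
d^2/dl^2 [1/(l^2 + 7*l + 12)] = 2*(-l^2 - 7*l + (2*l + 7)^2 - 12)/(l^2 + 7*l + 12)^3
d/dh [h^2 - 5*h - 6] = 2*h - 5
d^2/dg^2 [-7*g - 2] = 0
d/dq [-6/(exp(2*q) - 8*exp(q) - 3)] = 12*(exp(q) - 4)*exp(q)/(-exp(2*q) + 8*exp(q) + 3)^2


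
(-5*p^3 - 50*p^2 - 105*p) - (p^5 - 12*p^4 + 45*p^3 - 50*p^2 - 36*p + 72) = -p^5 + 12*p^4 - 50*p^3 - 69*p - 72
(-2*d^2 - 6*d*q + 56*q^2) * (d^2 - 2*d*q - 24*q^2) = -2*d^4 - 2*d^3*q + 116*d^2*q^2 + 32*d*q^3 - 1344*q^4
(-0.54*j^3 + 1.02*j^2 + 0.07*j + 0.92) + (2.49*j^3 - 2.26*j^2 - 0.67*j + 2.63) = 1.95*j^3 - 1.24*j^2 - 0.6*j + 3.55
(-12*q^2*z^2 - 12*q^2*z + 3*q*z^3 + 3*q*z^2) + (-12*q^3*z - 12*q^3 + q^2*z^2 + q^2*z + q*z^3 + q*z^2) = -12*q^3*z - 12*q^3 - 11*q^2*z^2 - 11*q^2*z + 4*q*z^3 + 4*q*z^2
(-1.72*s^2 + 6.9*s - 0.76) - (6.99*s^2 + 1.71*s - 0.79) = -8.71*s^2 + 5.19*s + 0.03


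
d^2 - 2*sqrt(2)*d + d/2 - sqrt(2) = (d + 1/2)*(d - 2*sqrt(2))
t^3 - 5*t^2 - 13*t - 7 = (t - 7)*(t + 1)^2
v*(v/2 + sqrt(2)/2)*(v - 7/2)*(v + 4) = v^4/2 + v^3/4 + sqrt(2)*v^3/2 - 7*v^2 + sqrt(2)*v^2/4 - 7*sqrt(2)*v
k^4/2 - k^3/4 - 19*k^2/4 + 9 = (k/2 + 1)*(k - 3)*(k - 3/2)*(k + 2)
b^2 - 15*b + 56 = (b - 8)*(b - 7)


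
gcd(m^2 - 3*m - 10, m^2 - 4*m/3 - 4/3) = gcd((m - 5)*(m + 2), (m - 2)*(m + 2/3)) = 1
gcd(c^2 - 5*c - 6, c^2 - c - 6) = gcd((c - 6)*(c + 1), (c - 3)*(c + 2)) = 1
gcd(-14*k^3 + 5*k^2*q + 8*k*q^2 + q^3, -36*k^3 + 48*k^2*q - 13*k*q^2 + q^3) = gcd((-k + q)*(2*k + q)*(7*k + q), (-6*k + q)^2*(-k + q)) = -k + q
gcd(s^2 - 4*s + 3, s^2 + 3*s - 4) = s - 1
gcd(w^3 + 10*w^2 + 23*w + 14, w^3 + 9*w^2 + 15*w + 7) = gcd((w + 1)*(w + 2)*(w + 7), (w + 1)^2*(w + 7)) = w^2 + 8*w + 7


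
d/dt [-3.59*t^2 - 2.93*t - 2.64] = -7.18*t - 2.93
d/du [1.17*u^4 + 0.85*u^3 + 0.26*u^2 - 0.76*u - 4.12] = 4.68*u^3 + 2.55*u^2 + 0.52*u - 0.76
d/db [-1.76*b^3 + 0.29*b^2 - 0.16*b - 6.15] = -5.28*b^2 + 0.58*b - 0.16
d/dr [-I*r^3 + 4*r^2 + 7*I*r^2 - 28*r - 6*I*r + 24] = -3*I*r^2 + r*(8 + 14*I) - 28 - 6*I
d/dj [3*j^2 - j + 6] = 6*j - 1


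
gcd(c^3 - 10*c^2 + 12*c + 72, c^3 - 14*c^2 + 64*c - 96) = c - 6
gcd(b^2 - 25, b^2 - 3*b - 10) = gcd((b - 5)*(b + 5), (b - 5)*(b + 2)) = b - 5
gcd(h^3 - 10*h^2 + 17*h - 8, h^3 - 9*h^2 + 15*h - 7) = h^2 - 2*h + 1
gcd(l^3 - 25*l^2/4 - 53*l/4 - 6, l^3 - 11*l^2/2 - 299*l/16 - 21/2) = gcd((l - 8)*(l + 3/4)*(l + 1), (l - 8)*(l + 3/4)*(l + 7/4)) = l^2 - 29*l/4 - 6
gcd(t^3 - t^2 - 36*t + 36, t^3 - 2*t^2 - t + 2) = t - 1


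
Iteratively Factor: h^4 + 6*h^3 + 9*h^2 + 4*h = (h + 1)*(h^3 + 5*h^2 + 4*h) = (h + 1)*(h + 4)*(h^2 + h) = (h + 1)^2*(h + 4)*(h)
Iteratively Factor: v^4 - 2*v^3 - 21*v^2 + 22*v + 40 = (v - 5)*(v^3 + 3*v^2 - 6*v - 8) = (v - 5)*(v - 2)*(v^2 + 5*v + 4) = (v - 5)*(v - 2)*(v + 1)*(v + 4)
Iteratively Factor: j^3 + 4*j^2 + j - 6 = (j + 3)*(j^2 + j - 2) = (j - 1)*(j + 3)*(j + 2)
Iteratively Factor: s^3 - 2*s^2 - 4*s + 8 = (s - 2)*(s^2 - 4) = (s - 2)*(s + 2)*(s - 2)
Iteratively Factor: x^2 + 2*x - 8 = (x - 2)*(x + 4)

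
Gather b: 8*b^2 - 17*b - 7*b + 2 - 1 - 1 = 8*b^2 - 24*b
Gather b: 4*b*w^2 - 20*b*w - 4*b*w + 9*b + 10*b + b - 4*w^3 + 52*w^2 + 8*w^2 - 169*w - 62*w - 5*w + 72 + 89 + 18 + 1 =b*(4*w^2 - 24*w + 20) - 4*w^3 + 60*w^2 - 236*w + 180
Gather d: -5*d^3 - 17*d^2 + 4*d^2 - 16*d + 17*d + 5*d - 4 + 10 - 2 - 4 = -5*d^3 - 13*d^2 + 6*d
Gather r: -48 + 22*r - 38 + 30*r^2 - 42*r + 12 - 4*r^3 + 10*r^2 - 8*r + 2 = -4*r^3 + 40*r^2 - 28*r - 72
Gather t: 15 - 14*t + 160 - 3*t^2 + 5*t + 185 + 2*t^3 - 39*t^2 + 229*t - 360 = 2*t^3 - 42*t^2 + 220*t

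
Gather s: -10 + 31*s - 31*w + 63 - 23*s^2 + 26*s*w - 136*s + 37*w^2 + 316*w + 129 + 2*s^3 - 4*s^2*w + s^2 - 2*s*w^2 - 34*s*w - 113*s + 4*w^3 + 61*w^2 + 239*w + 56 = 2*s^3 + s^2*(-4*w - 22) + s*(-2*w^2 - 8*w - 218) + 4*w^3 + 98*w^2 + 524*w + 238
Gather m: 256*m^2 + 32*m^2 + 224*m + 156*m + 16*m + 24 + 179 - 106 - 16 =288*m^2 + 396*m + 81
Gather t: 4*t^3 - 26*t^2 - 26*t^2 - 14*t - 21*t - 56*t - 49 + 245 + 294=4*t^3 - 52*t^2 - 91*t + 490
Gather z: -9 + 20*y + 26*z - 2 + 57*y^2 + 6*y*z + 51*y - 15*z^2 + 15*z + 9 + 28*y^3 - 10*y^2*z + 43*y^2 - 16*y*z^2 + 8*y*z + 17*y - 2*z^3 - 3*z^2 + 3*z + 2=28*y^3 + 100*y^2 + 88*y - 2*z^3 + z^2*(-16*y - 18) + z*(-10*y^2 + 14*y + 44)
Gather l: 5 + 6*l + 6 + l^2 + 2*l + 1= l^2 + 8*l + 12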